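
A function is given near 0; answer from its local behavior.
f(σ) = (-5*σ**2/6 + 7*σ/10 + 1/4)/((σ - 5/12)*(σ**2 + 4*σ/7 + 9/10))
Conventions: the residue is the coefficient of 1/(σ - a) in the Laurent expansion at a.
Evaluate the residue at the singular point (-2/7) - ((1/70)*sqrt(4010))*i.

The residue is (-3755/6611) + ((43766/13255055)*sqrt(4010))*i.

The factor σ**2 + 4*σ/7 + 9/10 splits as (σ - a)(σ - a') with a = (-2/7) - ((1/70)*sqrt(4010))*i, a' = (-2/7) + ((1/70)*sqrt(4010))*i. At the order-1 pole a set g(σ) = (σ - a)*f(σ) = [(-5*σ**2/6 + 7*σ/10 + 1/4)/(σ - 5/12)] / (σ - a').
Simple pole: residue = g(a) at a = (-2/7) - ((1/70)*sqrt(4010))*i, which is (-3755/6611) + ((43766/13255055)*sqrt(4010))*i.


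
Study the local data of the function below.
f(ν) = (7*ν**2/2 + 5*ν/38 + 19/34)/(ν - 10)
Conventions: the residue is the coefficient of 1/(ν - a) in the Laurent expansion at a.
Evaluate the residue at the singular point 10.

At the order-1 pole 10 set g(ν) = (ν - (10))*f(ν) = 7*ν**2/2 + 5*ν/38 + 19/34.
Simple pole: residue = g(a) at a = 10, which is 227311/646.

The residue is 227311/646.


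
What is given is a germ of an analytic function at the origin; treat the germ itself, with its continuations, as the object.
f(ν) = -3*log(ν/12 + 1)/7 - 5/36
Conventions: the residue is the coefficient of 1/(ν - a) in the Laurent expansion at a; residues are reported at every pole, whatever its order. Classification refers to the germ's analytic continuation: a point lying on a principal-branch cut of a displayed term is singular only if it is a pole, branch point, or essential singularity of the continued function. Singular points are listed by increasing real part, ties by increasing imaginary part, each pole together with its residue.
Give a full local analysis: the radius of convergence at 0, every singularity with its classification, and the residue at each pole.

Branch term (-3/7)*log(1 - ν/(-12)): its argument vanishes at ν = -12, a logarithmic branch point, modulus 12.
The radius of convergence is the smallest modulus among the singular points: 12.

Radius of convergence at 0: 12.
At -12: a logarithmic branch point.


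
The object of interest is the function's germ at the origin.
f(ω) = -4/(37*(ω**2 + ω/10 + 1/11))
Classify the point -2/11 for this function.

The point is a regular point.

Denominator factors: ω**2 + ω/10 + 1/11 = 64/605 at ω = -2/11 — none vanishes.
So the germ continues analytically to -2/11.


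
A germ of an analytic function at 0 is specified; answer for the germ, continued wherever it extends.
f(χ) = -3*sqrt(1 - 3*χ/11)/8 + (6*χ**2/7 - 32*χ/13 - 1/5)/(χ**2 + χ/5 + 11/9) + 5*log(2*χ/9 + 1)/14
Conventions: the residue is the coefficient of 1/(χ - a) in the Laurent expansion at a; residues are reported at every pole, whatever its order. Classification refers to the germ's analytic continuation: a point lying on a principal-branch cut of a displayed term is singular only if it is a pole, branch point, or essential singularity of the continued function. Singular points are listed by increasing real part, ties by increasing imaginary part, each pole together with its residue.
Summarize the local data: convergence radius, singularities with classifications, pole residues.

Radius of convergence at 0: (1/3)*sqrt(11).
At -9/2: a logarithmic branch point.
At (-1/10) - ((1/30)*sqrt(1091))*i: a pole of order 1; residue (-599/455) - ((6718/496405)*sqrt(1091))*i.
At (-1/10) + ((1/30)*sqrt(1091))*i: a pole of order 1; residue (-599/455) + ((6718/496405)*sqrt(1091))*i.
At 11/3: an algebraic (square-root) branch point.

Denominator factor (χ**2 + χ/5 + 11/9): discriminant -1091/225, complex-conjugate roots (-1/10) + ((1/30)*sqrt(1091))*i and (-1/10) - ((1/30)*sqrt(1091))*i; poles of order 1, moduli (1/3)*sqrt(11) and (1/3)*sqrt(11).
Branch term (-3/8)*sqrt(1 - χ/(11/3)): its argument vanishes at χ = 11/3, a square-root branch point, modulus 11/3.
Branch term (5/14)*log(1 - χ/(-9/2)): its argument vanishes at χ = -9/2, a logarithmic branch point, modulus 9/2.
The radius of convergence is the smallest modulus among the singular points: (1/3)*sqrt(11).
The branch terms are analytic at (-1/10) - ((1/30)*sqrt(1091))*i and contribute nothing to the residue; only the rational part matters.
The factor χ**2 + χ/5 + 11/9 splits as (χ - a)(χ - a') with a = (-1/10) - ((1/30)*sqrt(1091))*i, a' = (-1/10) + ((1/30)*sqrt(1091))*i. At the order-1 pole a set g(χ) = (χ - a)*(rational part) = [6*χ**2/7 - 32*χ/13 - 1/5] / (χ - a').
Simple pole: residue = g(a) at a = (-1/10) - ((1/30)*sqrt(1091))*i, which is (-599/455) - ((6718/496405)*sqrt(1091))*i.
The branch terms are analytic at (-1/10) + ((1/30)*sqrt(1091))*i and contribute nothing to the residue; only the rational part matters.
The factor χ**2 + χ/5 + 11/9 splits as (χ - a)(χ - a') with a = (-1/10) + ((1/30)*sqrt(1091))*i, a' = (-1/10) - ((1/30)*sqrt(1091))*i. At the order-1 pole a set g(χ) = (χ - a)*(rational part) = [6*χ**2/7 - 32*χ/13 - 1/5] / (χ - a').
Simple pole: residue = g(a) at a = (-1/10) + ((1/30)*sqrt(1091))*i, which is (-599/455) + ((6718/496405)*sqrt(1091))*i.
List the singular points by increasing real part (a conjugate pair: the negative imaginary part first).


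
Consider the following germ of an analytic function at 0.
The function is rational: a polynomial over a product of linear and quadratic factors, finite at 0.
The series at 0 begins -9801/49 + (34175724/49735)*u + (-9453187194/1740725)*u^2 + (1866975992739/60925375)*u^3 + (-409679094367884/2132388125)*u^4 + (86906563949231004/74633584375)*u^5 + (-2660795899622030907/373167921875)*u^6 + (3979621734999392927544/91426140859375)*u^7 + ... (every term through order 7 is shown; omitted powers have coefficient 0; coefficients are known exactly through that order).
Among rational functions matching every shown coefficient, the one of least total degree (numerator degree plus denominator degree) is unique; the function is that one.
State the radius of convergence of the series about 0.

No rational of total degree below 5 reproduces all 8 coefficients; solving the [1/4] Pade equations on them gives f(u) = (-17*u/29 - 27)/((u - 7/11)**2*(u**2 + 11*u/5 + 1/3)), whose expansion matches every shown term.
Denominator factor (u**2 + 11*u/5 + 1/3): discriminant 263/75, real irrational roots -11/10 + (1/30)*sqrt(789) and -11/10 - (1/30)*sqrt(789); poles of order 1, moduli 11/10 - (1/30)*sqrt(789) and 11/10 + (1/30)*sqrt(789).
Denominator factor (u - 7/11)^2: pole of order 2 at 7/11, modulus 7/11.
The radius of convergence is the smallest modulus among the singular points: 11/10 - (1/30)*sqrt(789).

The radius of convergence is 11/10 - (1/30)*sqrt(789).


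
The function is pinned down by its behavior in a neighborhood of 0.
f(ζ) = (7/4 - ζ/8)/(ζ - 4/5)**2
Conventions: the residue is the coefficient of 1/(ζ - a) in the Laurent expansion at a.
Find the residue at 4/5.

At the order-2 pole 4/5 set g(ζ) = (ζ - (4/5))^2*f(ζ) = 7/4 - ζ/8.
Order-2 pole: residue = g'(a); g'(4/5) = -1/8, so the residue is -1/8.

The residue is -1/8.


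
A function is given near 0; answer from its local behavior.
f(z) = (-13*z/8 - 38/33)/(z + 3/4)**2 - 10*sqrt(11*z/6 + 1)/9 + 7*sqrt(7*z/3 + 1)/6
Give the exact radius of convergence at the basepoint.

Denominator factor (z + 3/4)^2: pole of order 2 at -3/4, modulus 3/4.
Branch term (7/6)*sqrt(1 - z/(-3/7)): its argument vanishes at z = -3/7, a square-root branch point, modulus 3/7.
Branch term (-10/9)*sqrt(1 - z/(-6/11)): its argument vanishes at z = -6/11, a square-root branch point, modulus 6/11.
The radius of convergence is the smallest modulus among the singular points: 3/7.

The radius of convergence is 3/7.


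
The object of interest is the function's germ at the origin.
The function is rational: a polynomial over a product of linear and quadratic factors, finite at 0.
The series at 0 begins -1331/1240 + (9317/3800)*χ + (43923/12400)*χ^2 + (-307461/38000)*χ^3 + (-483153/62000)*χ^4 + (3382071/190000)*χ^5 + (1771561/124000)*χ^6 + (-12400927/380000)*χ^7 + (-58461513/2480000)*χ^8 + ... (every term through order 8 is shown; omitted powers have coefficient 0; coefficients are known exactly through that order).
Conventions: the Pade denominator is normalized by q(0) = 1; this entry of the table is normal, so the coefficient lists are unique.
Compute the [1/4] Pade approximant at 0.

Taylor coefficients needed (read off): a_0 = -1331/1240, a_1 = 9317/3800, a_2 = 43923/12400, a_3 = -307461/38000, a_4 = -483153/62000, a_5 = 3382071/190000.
Write the denominator as Q(χ) = 1 + q1*χ + q2*χ^2 + q3*χ^3 + q4*χ^4. Requiring Q*f - P = O(χ^6) with deg P <= 1 kills the coefficients of χ^2..χ^5 in Q*f:
  χ^2: a_2 + q1*a_1 + q2*a_0 = 0, i.e. 43923/12400 + (9317/3800)*q1 + (-1331/1240)*q2 = 0.
  χ^3: a_3 + q1*a_2 + q2*a_1 + q3*a_0 = 0, i.e. -307461/38000 + (43923/12400)*q1 + (9317/3800)*q2 + (-1331/1240)*q3 = 0.
  χ^4: a_4 + q1*a_3 + q2*a_2 + q3*a_1 + q4*a_0 = 0, i.e. -483153/62000 + (-307461/38000)*q1 + (43923/12400)*q2 + (9317/3800)*q3 + (-1331/1240)*q4 = 0.
  χ^5: a_5 + q1*a_4 + q2*a_3 + q3*a_2 + q4*a_1 = 0, i.e. 3382071/190000 + (-483153/62000)*q1 + (-307461/38000)*q2 + (43923/12400)*q3 + (9317/3800)*q4 = 0.
Solving this linear system: q1 = 0, q2 = 33/10, q3 = 0, q4 = 363/100.
The numerator is Q*f truncated at degree 1: P0 = a_0 = -1331/1240; P1 = a_1 + q1*a_0 = 9317/3800.

The Pade approximant has numerator coefficients [-1331/1240, 9317/3800]; denominator coefficients [1, 0, 33/10, 0, 363/100].


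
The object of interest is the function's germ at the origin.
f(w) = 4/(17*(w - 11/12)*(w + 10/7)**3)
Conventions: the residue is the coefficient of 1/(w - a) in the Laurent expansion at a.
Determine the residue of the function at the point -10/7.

The residue is -2370816/129971341.

At the order-3 pole -10/7 set g(w) = (w - (-10/7))^3*f(w) = 4/(17*(w - 11/12)).
Order-3 pole: residue = g''(a)/2; g''(-10/7) = -4741632/129971341, so the residue is -2370816/129971341.


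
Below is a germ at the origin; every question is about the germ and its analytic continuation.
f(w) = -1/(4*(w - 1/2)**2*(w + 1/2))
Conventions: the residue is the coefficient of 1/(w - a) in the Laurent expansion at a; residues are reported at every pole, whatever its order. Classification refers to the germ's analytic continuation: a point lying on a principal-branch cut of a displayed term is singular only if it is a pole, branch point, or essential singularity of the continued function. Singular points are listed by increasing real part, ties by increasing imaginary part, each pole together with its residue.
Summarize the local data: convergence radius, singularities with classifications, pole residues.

Radius of convergence at 0: 1/2.
At -1/2: a pole of order 1; residue -1/4.
At 1/2: a pole of order 2; residue 1/4.

Denominator factor (w + 1/2): pole of order 1 at -1/2, modulus 1/2.
Denominator factor (w - 1/2)^2: pole of order 2 at 1/2, modulus 1/2.
The radius of convergence is the smallest modulus among the singular points: 1/2.
At the order-1 pole -1/2 set g(w) = (w - (-1/2))*f(w) = -1/(4*(w - 1/2)**2).
Simple pole: residue = g(a) at a = -1/2, which is -1/4.
At the order-2 pole 1/2 set g(w) = (w - (1/2))^2*f(w) = -1/(4*(w + 1/2)).
Order-2 pole: residue = g'(a); g'(1/2) = 1/4, so the residue is 1/4.
List the singular points by increasing real part (a conjugate pair: the negative imaginary part first).


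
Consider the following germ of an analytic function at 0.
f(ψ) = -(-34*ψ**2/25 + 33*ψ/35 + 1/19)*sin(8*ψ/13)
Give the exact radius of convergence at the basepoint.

The factor -sin(8*ψ/13) is entire and contributes no finite singular point.
The polynomial part has no poles.
No finite singular points: the Taylor series at 0 converges everywhere.

The radius of convergence is infinite.


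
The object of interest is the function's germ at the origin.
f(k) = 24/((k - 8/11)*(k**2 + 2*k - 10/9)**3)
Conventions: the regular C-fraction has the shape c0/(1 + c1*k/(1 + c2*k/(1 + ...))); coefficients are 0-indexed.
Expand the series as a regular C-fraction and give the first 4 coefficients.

The regular C-fraction coefficients are [24057/1000, -271/40, 2889/1355, -502529/289970].

Taylor coefficients (expand at 0): a_0 = 24057/1000, a_1 = 6519447/40000, a_2 = 1210764753/1600000, a_3 = 37263017979/12800000.
c0 = a_0 = 24057/1000. Peel one level at a time: if S = 1 + c*k/S' with S'(0) = 1, then c is the k-coefficient of S and S' = c*k/(S - 1).
S_1 = c0/f = 1 + (-271/40)*k + (2889/200)*k^2 + ...; c1 = -271/40.
S_2 = c1*k/(S_1 - 1) = 1 + (2889/1355)*k + (13568283/3672050)*k^2 + ...; c2 = 2889/1355.
S_3 = c2*k/(S_2 - 1) = 1 + (-502529/289970)*k + ...; c3 = -502529/289970.


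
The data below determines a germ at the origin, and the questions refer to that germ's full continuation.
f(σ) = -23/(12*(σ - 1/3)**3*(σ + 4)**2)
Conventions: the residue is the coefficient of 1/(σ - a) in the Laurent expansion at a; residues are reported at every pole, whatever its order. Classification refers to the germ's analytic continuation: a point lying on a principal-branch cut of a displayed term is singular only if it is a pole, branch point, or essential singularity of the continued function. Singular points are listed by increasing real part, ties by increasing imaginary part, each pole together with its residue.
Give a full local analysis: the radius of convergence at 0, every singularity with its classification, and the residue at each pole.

Denominator factor (σ + 4)^2: pole of order 2 at -4, modulus 4.
Denominator factor (σ - 1/3)^3: pole of order 3 at 1/3, modulus 1/3.
The radius of convergence is the smallest modulus among the singular points: 1/3.
At the order-2 pole -4 set g(σ) = (σ - (-4))^2*f(σ) = -23/(12*(σ - 1/3)**3).
Order-2 pole: residue = g'(a); g'(-4) = 1863/114244, so the residue is 1863/114244.
At the order-3 pole 1/3 set g(σ) = (σ - (1/3))^3*f(σ) = -23/(12*(σ + 4)**2).
Order-3 pole: residue = g''(a)/2; g''(1/3) = -1863/57122, so the residue is -1863/114244.
List the singular points by increasing real part (a conjugate pair: the negative imaginary part first).

Radius of convergence at 0: 1/3.
At -4: a pole of order 2; residue 1863/114244.
At 1/3: a pole of order 3; residue -1863/114244.


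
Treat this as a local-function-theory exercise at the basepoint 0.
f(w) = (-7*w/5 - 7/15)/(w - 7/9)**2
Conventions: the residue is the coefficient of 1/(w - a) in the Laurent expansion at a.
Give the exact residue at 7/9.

The residue is -7/5.

At the order-2 pole 7/9 set g(w) = (w - (7/9))^2*f(w) = -7*w/5 - 7/15.
Order-2 pole: residue = g'(a); g'(7/9) = -7/5, so the residue is -7/5.


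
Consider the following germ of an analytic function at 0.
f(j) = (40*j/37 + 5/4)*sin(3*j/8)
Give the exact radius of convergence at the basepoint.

The factor sin(3*j/8) is entire and contributes no finite singular point.
The polynomial part has no poles.
No finite singular points: the Taylor series at 0 converges everywhere.

The radius of convergence is infinite.


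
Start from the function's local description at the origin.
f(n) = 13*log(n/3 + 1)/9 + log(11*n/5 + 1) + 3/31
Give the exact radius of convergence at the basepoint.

Branch term (13/9)*log(1 - n/(-3)): its argument vanishes at n = -3, a logarithmic branch point, modulus 3.
Branch term (1)*log(1 - n/(-5/11)): its argument vanishes at n = -5/11, a logarithmic branch point, modulus 5/11.
The radius of convergence is the smallest modulus among the singular points: 5/11.

The radius of convergence is 5/11.


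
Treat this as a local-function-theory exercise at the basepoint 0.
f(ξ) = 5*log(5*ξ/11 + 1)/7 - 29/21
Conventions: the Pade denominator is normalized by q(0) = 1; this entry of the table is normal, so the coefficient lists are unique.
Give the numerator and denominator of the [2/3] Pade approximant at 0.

The Pade approximant has numerator coefficients [-29/21, -383/1232, 295/6776]; denominator coefficients [1, 81/176, 45/1936, -125/42592].

Taylor coefficients needed (expand at 0): a_0 = -29/21, a_1 = 25/77, a_2 = -125/1694, a_3 = 625/27951, a_4 = -3125/409948, a_5 = 3125/1127357.
Write the denominator as Q(ξ) = 1 + q1*ξ + q2*ξ^2 + q3*ξ^3. Requiring Q*f - P = O(ξ^6) with deg P <= 2 kills the coefficients of ξ^3..ξ^5 in Q*f:
  ξ^3: a_3 + q1*a_2 + q2*a_1 + q3*a_0 = 0, i.e. 625/27951 + (-125/1694)*q1 + (25/77)*q2 + (-29/21)*q3 = 0.
  ξ^4: a_4 + q1*a_3 + q2*a_2 + q3*a_1 = 0, i.e. -3125/409948 + (625/27951)*q1 + (-125/1694)*q2 + (25/77)*q3 = 0.
  ξ^5: a_5 + q1*a_4 + q2*a_3 + q3*a_2 = 0, i.e. 3125/1127357 + (-3125/409948)*q1 + (625/27951)*q2 + (-125/1694)*q3 = 0.
Solving this linear system: q1 = 81/176, q2 = 45/1936, q3 = -125/42592.
The numerator is Q*f truncated at degree 2: P0 = a_0 = -29/21; P1 = a_1 + q1*a_0 = -383/1232; P2 = a_2 + q1*a_1 + q2*a_0 = 295/6776.


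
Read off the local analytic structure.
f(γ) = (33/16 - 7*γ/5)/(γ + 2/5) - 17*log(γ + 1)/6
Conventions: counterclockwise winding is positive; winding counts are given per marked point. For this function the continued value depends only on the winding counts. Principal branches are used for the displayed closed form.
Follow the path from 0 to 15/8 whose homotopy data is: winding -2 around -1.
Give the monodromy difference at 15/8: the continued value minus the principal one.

Continued minus principal equals (34/3)*pi*i.

The rational part is single-valued and drops out of the difference; each branch term changes only by its own monodromy.
(-17/6)*log(1 - γ/(-1)): each positive loop around -1 adds 2*pi*i to the log, so winding -2 contributes (-17/6)*(-2)*2*pi*i = (34/3)*pi*i.
Summing the contributions at γ = 15/8 gives (34/3)*pi*i.


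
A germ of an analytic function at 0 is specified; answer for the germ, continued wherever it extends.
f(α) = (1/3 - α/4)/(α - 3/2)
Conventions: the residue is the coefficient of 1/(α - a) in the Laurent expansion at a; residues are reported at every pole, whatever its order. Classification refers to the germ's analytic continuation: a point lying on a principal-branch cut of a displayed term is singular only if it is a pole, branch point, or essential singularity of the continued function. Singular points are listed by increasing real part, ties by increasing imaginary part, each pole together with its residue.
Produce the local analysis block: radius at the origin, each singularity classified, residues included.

Radius of convergence at 0: 3/2.
At 3/2: a pole of order 1; residue -1/24.

Denominator factor (α - 3/2): pole of order 1 at 3/2, modulus 3/2.
The radius of convergence is the smallest modulus among the singular points: 3/2.
At the order-1 pole 3/2 set g(α) = (α - (3/2))*f(α) = 1/3 - α/4.
Simple pole: residue = g(a) at a = 3/2, which is -1/24.


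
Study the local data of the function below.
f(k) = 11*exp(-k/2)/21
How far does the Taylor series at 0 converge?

The factor exp(-k/2) is entire and contributes no finite singular point.
The polynomial part has no poles.
No finite singular points: the Taylor series at 0 converges everywhere.

The radius of convergence is infinite.


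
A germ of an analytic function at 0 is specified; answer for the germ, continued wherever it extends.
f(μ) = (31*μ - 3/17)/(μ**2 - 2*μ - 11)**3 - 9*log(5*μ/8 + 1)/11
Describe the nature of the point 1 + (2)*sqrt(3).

The point is a pole of order 3.

The denominator factor μ**2 - 2*μ - 11 vanishes at 1 + (2)*sqrt(3) and appears to the power 3; the numerator there equals 524/17 + (62)*sqrt(3), nonzero, and no other factor vanishes.
The branch terms are analytic at this point.
Hence a pole whose order is the multiplicity, 3.


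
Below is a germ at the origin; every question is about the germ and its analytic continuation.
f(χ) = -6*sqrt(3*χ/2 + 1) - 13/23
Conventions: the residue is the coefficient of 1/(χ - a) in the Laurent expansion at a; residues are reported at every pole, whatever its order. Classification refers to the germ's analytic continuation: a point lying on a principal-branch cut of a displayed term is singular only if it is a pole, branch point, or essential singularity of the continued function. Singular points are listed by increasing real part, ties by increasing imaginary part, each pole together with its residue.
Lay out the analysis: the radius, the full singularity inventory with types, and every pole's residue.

Radius of convergence at 0: 2/3.
At -2/3: an algebraic (square-root) branch point.

Branch term (-6)*sqrt(1 - χ/(-2/3)): its argument vanishes at χ = -2/3, a square-root branch point, modulus 2/3.
The radius of convergence is the smallest modulus among the singular points: 2/3.


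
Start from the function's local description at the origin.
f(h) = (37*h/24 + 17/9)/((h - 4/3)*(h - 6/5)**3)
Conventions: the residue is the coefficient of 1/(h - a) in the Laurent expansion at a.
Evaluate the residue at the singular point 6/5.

The residue is -26625/16.

At the order-3 pole 6/5 set g(h) = (h - (6/5))^3*f(h) = (37*h/24 + 17/9)/(h - 4/3).
Order-3 pole: residue = g''(a)/2; g''(6/5) = -26625/8, so the residue is -26625/16.


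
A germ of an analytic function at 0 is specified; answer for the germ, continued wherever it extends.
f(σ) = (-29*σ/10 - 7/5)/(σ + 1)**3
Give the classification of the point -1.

The point is a pole of order 3.

The denominator factor σ + 1 vanishes at -1 and appears to the power 3; the numerator there equals 3/2, nonzero, and no other factor vanishes.
Hence a pole whose order is the multiplicity, 3.


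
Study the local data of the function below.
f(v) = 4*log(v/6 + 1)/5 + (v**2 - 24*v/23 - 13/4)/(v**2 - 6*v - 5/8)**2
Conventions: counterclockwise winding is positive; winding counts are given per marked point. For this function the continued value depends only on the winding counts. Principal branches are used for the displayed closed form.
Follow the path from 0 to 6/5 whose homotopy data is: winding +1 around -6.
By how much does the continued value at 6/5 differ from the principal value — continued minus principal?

Continued minus principal equals (8/5)*pi*i.

The rational part is single-valued and drops out of the difference; each branch term changes only by its own monodromy.
(4/5)*log(1 - v/(-6)): each positive loop around -6 adds 2*pi*i to the log, so winding +1 contributes (4/5)*(1)*2*pi*i = (8/5)*pi*i.
Summing the contributions at v = 6/5 gives (8/5)*pi*i.


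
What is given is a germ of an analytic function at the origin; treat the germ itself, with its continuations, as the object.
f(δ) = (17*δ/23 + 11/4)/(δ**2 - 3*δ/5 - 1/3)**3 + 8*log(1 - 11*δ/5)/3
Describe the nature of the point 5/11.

The term (8/3)*log(1 - δ/(5/11)) has argument 1 - 5/11/(5/11) = 0 at 5/11: a logarithmic (infinitely-sheeted) branch point; the remaining terms are analytic or single-valued there.

The point is a logarithmic branch point.


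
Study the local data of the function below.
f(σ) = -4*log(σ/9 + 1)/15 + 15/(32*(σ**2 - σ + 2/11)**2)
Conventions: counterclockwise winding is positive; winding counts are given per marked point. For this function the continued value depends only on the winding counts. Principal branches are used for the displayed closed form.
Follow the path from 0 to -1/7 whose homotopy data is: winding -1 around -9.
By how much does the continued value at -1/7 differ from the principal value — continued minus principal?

The rational part is single-valued and drops out of the difference; each branch term changes only by its own monodromy.
(-4/15)*log(1 - σ/(-9)): each positive loop around -9 adds 2*pi*i to the log, so winding -1 contributes (-4/15)*(-1)*2*pi*i = (8/15)*pi*i.
Summing the contributions at σ = -1/7 gives (8/15)*pi*i.

Continued minus principal equals (8/15)*pi*i.


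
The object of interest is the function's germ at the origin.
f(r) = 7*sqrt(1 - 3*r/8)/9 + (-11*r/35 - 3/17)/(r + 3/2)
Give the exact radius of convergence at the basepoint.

The radius of convergence is 3/2.

Denominator factor (r + 3/2): pole of order 1 at -3/2, modulus 3/2.
Branch term (7/9)*sqrt(1 - r/(8/3)): its argument vanishes at r = 8/3, a square-root branch point, modulus 8/3.
The radius of convergence is the smallest modulus among the singular points: 3/2.


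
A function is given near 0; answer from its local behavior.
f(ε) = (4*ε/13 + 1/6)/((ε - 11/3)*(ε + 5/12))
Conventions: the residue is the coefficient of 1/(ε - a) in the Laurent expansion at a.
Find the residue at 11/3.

The residue is 202/637.

At the order-1 pole 11/3 set g(ε) = (ε - (11/3))*f(ε) = (4*ε/13 + 1/6)/(ε + 5/12).
Simple pole: residue = g(a) at a = 11/3, which is 202/637.


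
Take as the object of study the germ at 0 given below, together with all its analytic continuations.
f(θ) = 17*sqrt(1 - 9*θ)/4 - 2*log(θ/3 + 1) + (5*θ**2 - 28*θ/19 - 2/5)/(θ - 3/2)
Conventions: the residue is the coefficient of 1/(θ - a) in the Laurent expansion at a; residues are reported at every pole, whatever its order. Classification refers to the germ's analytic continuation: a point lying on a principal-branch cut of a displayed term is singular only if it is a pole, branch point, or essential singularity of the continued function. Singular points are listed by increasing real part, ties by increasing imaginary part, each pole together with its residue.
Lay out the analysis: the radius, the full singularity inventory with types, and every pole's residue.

Denominator factor (θ - 3/2): pole of order 1 at 3/2, modulus 3/2.
Branch term (-2)*log(1 - θ/(-3)): its argument vanishes at θ = -3, a logarithmic branch point, modulus 3.
Branch term (17/4)*sqrt(1 - θ/(1/9)): its argument vanishes at θ = 1/9, a square-root branch point, modulus 1/9.
The radius of convergence is the smallest modulus among the singular points: 1/9.
The branch terms are analytic at 3/2 and contribute nothing to the residue; only the rational part matters.
At the order-1 pole 3/2 set g(θ) = (θ - (3/2))*(rational part) = 5*θ**2 - 28*θ/19 - 2/5.
Simple pole: residue = g(a) at a = 3/2, which is 3283/380.
List the singular points by increasing real part (a conjugate pair: the negative imaginary part first).

Radius of convergence at 0: 1/9.
At -3: a logarithmic branch point.
At 1/9: an algebraic (square-root) branch point.
At 3/2: a pole of order 1; residue 3283/380.


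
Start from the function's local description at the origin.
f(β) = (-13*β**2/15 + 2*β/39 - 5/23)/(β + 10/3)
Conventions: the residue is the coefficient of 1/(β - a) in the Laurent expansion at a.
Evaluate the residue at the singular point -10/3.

The residue is -80875/8073.

At the order-1 pole -10/3 set g(β) = (β - (-10/3))*f(β) = -13*β**2/15 + 2*β/39 - 5/23.
Simple pole: residue = g(a) at a = -10/3, which is -80875/8073.


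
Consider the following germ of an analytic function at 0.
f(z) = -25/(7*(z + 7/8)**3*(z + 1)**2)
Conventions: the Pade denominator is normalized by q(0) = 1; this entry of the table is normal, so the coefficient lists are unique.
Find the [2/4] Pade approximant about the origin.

Taylor coefficients needed (expand at 0): a_0 = -12800/2401, a_1 = 486400/16807, a_2 = -11097600/117649, a_3 = 197068800/823543, a_4 = -3001612800/5764801, a_5 = 5882035200/5764801, a_6 = -74758976000/40353607.
Write the denominator as Q(z) = 1 + q1*z + q2*z^2 + q3*z^3 + q4*z^4. Requiring Q*f - P = O(z^7) with deg P <= 2 kills the coefficients of z^3..z^6 in Q*f:
  z^3: a_3 + q1*a_2 + q2*a_1 + q3*a_0 = 0, i.e. 197068800/823543 + (-11097600/117649)*q1 + (486400/16807)*q2 + (-12800/2401)*q3 = 0.
  z^4: a_4 + q1*a_3 + q2*a_2 + q3*a_1 + q4*a_0 = 0, i.e. -3001612800/5764801 + (197068800/823543)*q1 + (-11097600/117649)*q2 + (486400/16807)*q3 + (-12800/2401)*q4 = 0.
  z^5: a_5 + q1*a_4 + q2*a_3 + q3*a_2 + q4*a_1 = 0, i.e. 5882035200/5764801 + (-3001612800/5764801)*q1 + (197068800/823543)*q2 + (-11097600/117649)*q3 + (486400/16807)*q4 = 0.
  z^6: a_6 + q1*a_5 + q2*a_4 + q3*a_3 + q4*a_2 = 0, i.e. -74758976000/40353607 + (5882035200/5764801)*q1 + (-3001612800/5764801)*q2 + (197068800/823543)*q3 + (-11097600/117649)*q4 = 0.
Solving this linear system: q1 = 14582/2877, q2 = 66449/6713, q3 = 420116/46991, q4 = 151616/46991.
The numerator is Q*f truncated at degree 2: P0 = a_0 = -12800/2401; P1 = a_1 + q1*a_0 = 1894400/986811; P2 = a_2 + q1*a_1 + q2*a_0 = -409600/986811.

The Pade approximant has numerator coefficients [-12800/2401, 1894400/986811, -409600/986811]; denominator coefficients [1, 14582/2877, 66449/6713, 420116/46991, 151616/46991].


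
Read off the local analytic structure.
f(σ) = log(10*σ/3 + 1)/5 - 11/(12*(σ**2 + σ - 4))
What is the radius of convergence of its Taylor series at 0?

The radius of convergence is 3/10.

Denominator factor (σ**2 + σ - 4): discriminant 17, real irrational roots -1/2 + (1/2)*sqrt(17) and -1/2 - (1/2)*sqrt(17); poles of order 1, moduli -1/2 + (1/2)*sqrt(17) and 1/2 + (1/2)*sqrt(17).
Branch term (1/5)*log(1 - σ/(-3/10)): its argument vanishes at σ = -3/10, a logarithmic branch point, modulus 3/10.
The radius of convergence is the smallest modulus among the singular points: 3/10.


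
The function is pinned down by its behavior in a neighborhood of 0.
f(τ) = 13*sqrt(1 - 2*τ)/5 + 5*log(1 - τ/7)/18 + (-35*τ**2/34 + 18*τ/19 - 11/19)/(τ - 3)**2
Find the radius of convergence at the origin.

Denominator factor (τ - 3)^2: pole of order 2 at 3, modulus 3.
Branch term (13/5)*sqrt(1 - τ/(1/2)): its argument vanishes at τ = 1/2, a square-root branch point, modulus 1/2.
Branch term (5/18)*log(1 - τ/(7)): its argument vanishes at τ = 7, a logarithmic branch point, modulus 7.
The radius of convergence is the smallest modulus among the singular points: 1/2.

The radius of convergence is 1/2.


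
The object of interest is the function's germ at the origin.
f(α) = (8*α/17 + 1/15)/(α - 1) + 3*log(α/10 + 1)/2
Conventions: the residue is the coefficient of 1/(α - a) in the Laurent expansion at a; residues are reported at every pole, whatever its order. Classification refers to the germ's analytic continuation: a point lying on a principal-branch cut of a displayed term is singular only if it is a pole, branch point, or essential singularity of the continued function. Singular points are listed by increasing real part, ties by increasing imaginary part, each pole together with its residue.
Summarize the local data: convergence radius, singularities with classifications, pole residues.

Radius of convergence at 0: 1.
At -10: a logarithmic branch point.
At 1: a pole of order 1; residue 137/255.

Denominator factor (α - 1): pole of order 1 at 1, modulus 1.
Branch term (3/2)*log(1 - α/(-10)): its argument vanishes at α = -10, a logarithmic branch point, modulus 10.
The radius of convergence is the smallest modulus among the singular points: 1.
The branch term is analytic at 1 and contributes nothing to the residue; only the rational part matters.
At the order-1 pole 1 set g(α) = (α - (1))*(rational part) = 8*α/17 + 1/15.
Simple pole: residue = g(a) at a = 1, which is 137/255.
List the singular points by increasing real part (a conjugate pair: the negative imaginary part first).


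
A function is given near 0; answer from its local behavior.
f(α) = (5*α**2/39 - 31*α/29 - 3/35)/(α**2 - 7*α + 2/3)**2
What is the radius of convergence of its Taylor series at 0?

The radius of convergence is 7/2 - (1/6)*sqrt(417).

Denominator factor (α**2 - 7*α + 2/3)^2: discriminant 139/3, real irrational roots 7/2 + (1/6)*sqrt(417) and 7/2 - (1/6)*sqrt(417); poles of order 2, moduli 7/2 + (1/6)*sqrt(417) and 7/2 - (1/6)*sqrt(417).
The radius of convergence is the smallest modulus among the singular points: 7/2 - (1/6)*sqrt(417).


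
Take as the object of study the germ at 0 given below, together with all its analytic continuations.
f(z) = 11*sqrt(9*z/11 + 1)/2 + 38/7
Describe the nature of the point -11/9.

The point is an algebraic (square-root) branch point.

The term (11/2)*sqrt(1 - z/(-11/9)) has argument 1 - -11/9/(-11/9) = 0 at -11/9: a square-root (algebraic, two-sheeted) branch point; the remaining terms are analytic or single-valued there.


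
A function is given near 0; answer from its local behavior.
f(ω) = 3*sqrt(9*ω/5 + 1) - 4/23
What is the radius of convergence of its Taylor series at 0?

Branch term (3)*sqrt(1 - ω/(-5/9)): its argument vanishes at ω = -5/9, a square-root branch point, modulus 5/9.
The radius of convergence is the smallest modulus among the singular points: 5/9.

The radius of convergence is 5/9.


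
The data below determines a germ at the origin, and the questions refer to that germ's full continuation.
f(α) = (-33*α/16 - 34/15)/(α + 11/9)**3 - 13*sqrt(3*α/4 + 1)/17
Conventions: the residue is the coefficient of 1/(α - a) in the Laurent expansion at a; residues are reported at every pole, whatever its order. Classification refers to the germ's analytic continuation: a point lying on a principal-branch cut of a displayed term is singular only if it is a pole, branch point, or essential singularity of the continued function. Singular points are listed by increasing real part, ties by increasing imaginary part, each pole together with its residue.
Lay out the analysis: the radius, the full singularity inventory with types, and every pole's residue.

Denominator factor (α + 11/9)^3: pole of order 3 at -11/9, modulus 11/9.
Branch term (-13/17)*sqrt(1 - α/(-4/3)): its argument vanishes at α = -4/3, a square-root branch point, modulus 4/3.
The radius of convergence is the smallest modulus among the singular points: 11/9.
The branch term is analytic at -11/9 and contributes nothing to the residue; only the rational part matters.
At the order-3 pole -11/9 set g(α) = (α - (-11/9))^3*(rational part) = -33*α/16 - 34/15.
Order-3 pole: residue = g''(a)/2; g''(-11/9) = 0, so the residue is 0.
List the singular points by increasing real part (a conjugate pair: the negative imaginary part first).

Radius of convergence at 0: 11/9.
At -4/3: an algebraic (square-root) branch point.
At -11/9: a pole of order 3; residue 0.


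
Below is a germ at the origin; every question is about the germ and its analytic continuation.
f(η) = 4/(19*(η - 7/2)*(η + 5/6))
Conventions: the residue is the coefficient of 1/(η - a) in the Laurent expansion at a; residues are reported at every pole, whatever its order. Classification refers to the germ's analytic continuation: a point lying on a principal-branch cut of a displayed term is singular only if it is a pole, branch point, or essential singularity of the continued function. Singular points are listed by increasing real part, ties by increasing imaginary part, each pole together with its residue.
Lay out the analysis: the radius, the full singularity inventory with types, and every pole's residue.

Radius of convergence at 0: 5/6.
At -5/6: a pole of order 1; residue -12/247.
At 7/2: a pole of order 1; residue 12/247.

Denominator factor (η - 7/2): pole of order 1 at 7/2, modulus 7/2.
Denominator factor (η + 5/6): pole of order 1 at -5/6, modulus 5/6.
The radius of convergence is the smallest modulus among the singular points: 5/6.
At the order-1 pole -5/6 set g(η) = (η - (-5/6))*f(η) = 4/(19*(η - 7/2)).
Simple pole: residue = g(a) at a = -5/6, which is -12/247.
At the order-1 pole 7/2 set g(η) = (η - (7/2))*f(η) = 4/(19*(η + 5/6)).
Simple pole: residue = g(a) at a = 7/2, which is 12/247.
List the singular points by increasing real part (a conjugate pair: the negative imaginary part first).


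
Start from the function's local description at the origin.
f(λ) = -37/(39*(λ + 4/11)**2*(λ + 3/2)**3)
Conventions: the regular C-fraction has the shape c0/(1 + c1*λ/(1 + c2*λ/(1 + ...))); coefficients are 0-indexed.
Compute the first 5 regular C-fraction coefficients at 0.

The regular C-fraction coefficients are [-4477/2106, 15/2, -191/72, 20753/13752, -17004224/35674407].

Taylor coefficients (expand at 0): a_0 = -4477/2106, a_1 = 22385/1404, a_2 = -7812365/101088, a_3 = 282744935/909792, a_4 = -16465577755/14556672.
c0 = a_0 = -4477/2106. Peel one level at a time: if S = 1 + c*λ/S' with S'(0) = 1, then c is the λ-coefficient of S and S' = c*λ/(S - 1).
S_1 = c0/f = 1 + (15/2)*λ + (955/48)*λ^2 + ...; c1 = 15/2.
S_2 = c1*λ/(S_1 - 1) = 1 + (-191/72)*λ + (20753/5184)*λ^2 + ...; c2 = -191/72.
S_3 = c2*λ/(S_2 - 1) = 1 + (20753/13752)*λ + (2125528/2954961)*λ^2 + ...; c3 = 20753/13752.
S_4 = c3*λ/(S_3 - 1) = 1 + (-17004224/35674407)*λ + ...; c4 = -17004224/35674407.


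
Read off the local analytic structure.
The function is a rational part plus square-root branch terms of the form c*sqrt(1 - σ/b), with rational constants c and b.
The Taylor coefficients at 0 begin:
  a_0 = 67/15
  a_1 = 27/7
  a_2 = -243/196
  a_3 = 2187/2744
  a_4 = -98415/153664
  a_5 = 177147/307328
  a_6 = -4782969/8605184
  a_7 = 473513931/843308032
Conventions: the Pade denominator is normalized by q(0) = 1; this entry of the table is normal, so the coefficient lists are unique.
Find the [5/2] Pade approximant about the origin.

Taylor coefficients needed (read off): a_0 = 67/15, a_1 = 27/7, a_2 = -243/196, a_3 = 2187/2744, a_4 = -98415/153664, a_5 = 177147/307328, a_6 = -4782969/8605184, a_7 = 473513931/843308032.
Write the denominator as Q(σ) = 1 + q1*σ + q2*σ^2. Requiring Q*f - P = O(σ^8) with deg P <= 5 kills the coefficients of σ^6..σ^7 in Q*f:
  σ^6: a_6 + q1*a_5 + q2*a_4 = 0, i.e. -4782969/8605184 + (177147/307328)*q1 + (-98415/153664)*q2 = 0.
  σ^7: a_7 + q1*a_6 + q2*a_5 = 0, i.e. 473513931/843308032 + (-4782969/8605184)*q1 + (177147/307328)*q2 = 0.
Solving this linear system: q1 = 81/49, q2 = 243/392.
The numerator is Q*f truncated at degree 5: P0 = a_0 = 67/15; P1 = a_1 + q1*a_0 = 2754/245; P2 = a_2 + q1*a_1 + q2*a_0 = 108459/13720; P3 = a_3 + q1*a_2 + q2*a_1 = 10935/9604; P4 = a_4 + q1*a_3 + q2*a_2 = -98415/1075648; P5 = a_5 + q1*a_4 + q2*a_3 = 177147/15059072.

The Pade approximant has numerator coefficients [67/15, 2754/245, 108459/13720, 10935/9604, -98415/1075648, 177147/15059072]; denominator coefficients [1, 81/49, 243/392].


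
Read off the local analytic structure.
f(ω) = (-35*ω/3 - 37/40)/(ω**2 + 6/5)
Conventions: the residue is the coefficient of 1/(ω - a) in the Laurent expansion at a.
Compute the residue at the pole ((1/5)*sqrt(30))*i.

The residue is (-35/6) + ((37/480)*sqrt(30))*i.

The factor ω**2 + 6/5 splits as (ω - a)(ω - a') with a = ((1/5)*sqrt(30))*i, a' = -((1/5)*sqrt(30))*i. At the order-1 pole a set g(ω) = (ω - a)*f(ω) = [-35*ω/3 - 37/40] / (ω - a').
Simple pole: residue = g(a) at a = ((1/5)*sqrt(30))*i, which is (-35/6) + ((37/480)*sqrt(30))*i.


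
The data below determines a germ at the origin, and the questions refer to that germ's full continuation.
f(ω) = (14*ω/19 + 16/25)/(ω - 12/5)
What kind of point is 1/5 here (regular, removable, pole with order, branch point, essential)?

Denominator factors: ω - 12/5 = -11/5 at ω = 1/5 — none vanishes.
So the germ continues analytically to 1/5.

The point is a regular point.


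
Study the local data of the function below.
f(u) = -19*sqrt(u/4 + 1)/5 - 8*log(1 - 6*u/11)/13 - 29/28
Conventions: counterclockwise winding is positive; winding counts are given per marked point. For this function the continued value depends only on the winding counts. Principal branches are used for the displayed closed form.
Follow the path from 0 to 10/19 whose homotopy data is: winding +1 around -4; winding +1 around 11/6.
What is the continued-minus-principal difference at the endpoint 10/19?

The rational part is single-valued and drops out of the difference; each branch term changes only by its own monodromy.
(-19/5)*sqrt(1 - u/(-4)): winding +1 is odd, the square root flips sign, contributing -2*(-19/5)*sqrt(1 - (10/19)/(-4)) = -2*(-19/5)*sqrt(43/38) = (1/5)*sqrt(1634).
(-8/13)*log(1 - u/(11/6)): each positive loop around 11/6 adds 2*pi*i to the log, so winding +1 contributes (-8/13)*(1)*2*pi*i = -(16/13)*pi*i.
Summing the contributions at u = 10/19 gives ((1/5)*sqrt(1634)) - ((16/13)*pi)*i.

Continued minus principal equals ((1/5)*sqrt(1634)) - ((16/13)*pi)*i.


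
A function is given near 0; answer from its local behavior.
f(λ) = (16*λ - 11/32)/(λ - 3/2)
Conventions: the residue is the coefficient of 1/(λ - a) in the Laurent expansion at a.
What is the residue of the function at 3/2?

The residue is 757/32.

At the order-1 pole 3/2 set g(λ) = (λ - (3/2))*f(λ) = 16*λ - 11/32.
Simple pole: residue = g(a) at a = 3/2, which is 757/32.
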